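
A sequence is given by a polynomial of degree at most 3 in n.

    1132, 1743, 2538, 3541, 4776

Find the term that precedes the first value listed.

Δ: 611  795  1003  1235
Δ²: 184  208  232
Δ³: 24  24
The third differences are constant at 24.
Work back: 184 − 24 = 160;  611 − 160 = 451;  1132 − 451 = 681

681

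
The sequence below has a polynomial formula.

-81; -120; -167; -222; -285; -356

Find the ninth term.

-617

First differences: -39, -47, -55, -63, -71
Second differences: -8, -8, -8, -8
Second differences constant at -8.
-71 − 8 = -79;  -356 − 79 = -435
-79 − 8 = -87;  -435 − 87 = -522
-87 − 8 = -95;  -522 − 95 = -617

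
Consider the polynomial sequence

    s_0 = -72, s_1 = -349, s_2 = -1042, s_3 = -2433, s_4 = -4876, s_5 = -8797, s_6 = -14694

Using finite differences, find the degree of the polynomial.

4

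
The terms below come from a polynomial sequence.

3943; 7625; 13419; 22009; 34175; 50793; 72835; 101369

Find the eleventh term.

238043

First differences: 3682 , 5794 , 8590 , 12166 , 16618 , 22042 , 28534
Second differences: 2112 , 2796 , 3576 , 4452 , 5424 , 6492
Third differences: 684 , 780 , 876 , 972 , 1068
Fourth differences: 96 , 96 , 96 , 96
The fourth differences are constant (96).
1068 + 96 = 1164;  6492 + 1164 = 7656;  28534 + 7656 = 36190;  101369 + 36190 = 137559
1164 + 96 = 1260;  7656 + 1260 = 8916;  36190 + 8916 = 45106;  137559 + 45106 = 182665
1260 + 96 = 1356;  8916 + 1356 = 10272;  45106 + 10272 = 55378;  182665 + 55378 = 238043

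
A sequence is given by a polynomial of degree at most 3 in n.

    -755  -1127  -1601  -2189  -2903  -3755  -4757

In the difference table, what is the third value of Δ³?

-12

D1: -372, -474, -588, -714, -852, -1002
D2: -102, -114, -126, -138, -150
D3: -12, -12, -12, -12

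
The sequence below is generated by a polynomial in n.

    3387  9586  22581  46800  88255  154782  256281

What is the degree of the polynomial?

5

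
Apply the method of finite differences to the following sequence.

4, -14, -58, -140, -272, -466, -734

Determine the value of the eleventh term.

-18, -44, -82, -132, -194, -268
-26, -38, -50, -62, -74
-12, -12, -12, -12
The third differences are constant (-12).
-74 − 12 = -86;  -268 − 86 = -354;  -734 − 354 = -1088
-86 − 12 = -98;  -354 − 98 = -452;  -1088 − 452 = -1540
-98 − 12 = -110;  -452 − 110 = -562;  -1540 − 562 = -2102
-110 − 12 = -122;  -562 − 122 = -684;  -2102 − 684 = -2786

-2786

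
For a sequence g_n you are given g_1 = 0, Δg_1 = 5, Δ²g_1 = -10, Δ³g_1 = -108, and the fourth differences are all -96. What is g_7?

-3720

Build the table forward from the leading diagonal:
D4: -96, -96, -96, -96, -96, -96, -96
D3: -108, -204, -300, -396, -492, -588, -684
D2: -10, -118, -322, -622, -1018, -1510, -2098
D1: 5, -5, -123, -445, -1067, -2085, -3595
g: 0, 5, 0, -123, -568, -1635, -3720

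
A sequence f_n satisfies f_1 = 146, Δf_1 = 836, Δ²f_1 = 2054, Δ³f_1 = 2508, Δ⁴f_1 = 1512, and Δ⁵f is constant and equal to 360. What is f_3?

3872

Build the table forward from the leading diagonal:
D5: 360  360  360
D4: 1512  1872  2232
D3: 2508  4020  5892
D2: 2054  4562  8582
D1: 836  2890  7452
f: 146  982  3872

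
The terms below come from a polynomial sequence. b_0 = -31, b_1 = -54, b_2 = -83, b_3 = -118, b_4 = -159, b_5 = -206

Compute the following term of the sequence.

Δ: -23, -29, -35, -41, -47
Δ²: -6, -6, -6, -6
Constant second difference = -6, so extend:
-47 − 6 = -53;  -206 − 53 = -259

-259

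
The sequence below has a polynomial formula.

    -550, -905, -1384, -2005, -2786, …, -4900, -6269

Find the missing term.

-3745

Using the first 5 terms:
D1: -355  -479  -621  -781
D2: -124  -142  -160
D3: -18  -18
Constant third difference = -18.
Extend forward: -160 − 18 = -178;  -781 − 178 = -959;  -2786 − 959 = -3745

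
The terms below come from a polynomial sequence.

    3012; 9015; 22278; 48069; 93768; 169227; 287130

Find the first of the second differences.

First differences: 6003, 13263, 25791, 45699, 75459, 117903
Second differences: 7260, 12528, 19908, 29760, 42444
Third differences: 5268, 7380, 9852, 12684
Fourth differences: 2112, 2472, 2832
Fifth differences: 360, 360

7260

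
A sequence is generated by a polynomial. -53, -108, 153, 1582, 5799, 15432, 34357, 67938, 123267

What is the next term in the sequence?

209404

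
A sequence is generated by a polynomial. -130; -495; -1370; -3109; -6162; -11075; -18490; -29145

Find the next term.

-43874

Δ: -365 , -875 , -1739 , -3053 , -4913 , -7415 , -10655
Δ²: -510 , -864 , -1314 , -1860 , -2502 , -3240
Δ³: -354 , -450 , -546 , -642 , -738
Δ⁴: -96 , -96 , -96 , -96
Constant fourth difference = -96, so extend:
-738 − 96 = -834;  -3240 − 834 = -4074;  -10655 − 4074 = -14729;  -29145 − 14729 = -43874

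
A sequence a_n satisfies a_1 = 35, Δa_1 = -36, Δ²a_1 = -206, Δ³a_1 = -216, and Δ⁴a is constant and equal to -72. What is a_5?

-2281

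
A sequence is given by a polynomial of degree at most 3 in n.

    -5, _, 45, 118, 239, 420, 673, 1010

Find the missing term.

Using the last 6 terms:
First differences: 73  121  181  253  337
Second differences: 48  60  72  84
Third differences: 12  12  12
Constant third difference = 12.
Extend backward: 48 − 12 = 36;  73 − 36 = 37;  45 − 37 = 8

8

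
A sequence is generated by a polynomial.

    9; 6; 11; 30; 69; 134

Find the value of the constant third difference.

6

D1: -3, 5, 19, 39, 65
D2: 8, 14, 20, 26
D3: 6, 6, 6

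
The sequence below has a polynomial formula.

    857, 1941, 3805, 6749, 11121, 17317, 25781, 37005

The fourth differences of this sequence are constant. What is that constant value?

48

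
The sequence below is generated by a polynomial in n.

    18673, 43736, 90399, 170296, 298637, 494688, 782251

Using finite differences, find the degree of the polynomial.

5

Δ: 25063, 46663, 79897, 128341, 196051, 287563
Δ²: 21600, 33234, 48444, 67710, 91512
Δ³: 11634, 15210, 19266, 23802
Δ⁴: 3576, 4056, 4536
Δ⁵: 480, 480
The fifth differences are constant, so the polynomial has degree 5.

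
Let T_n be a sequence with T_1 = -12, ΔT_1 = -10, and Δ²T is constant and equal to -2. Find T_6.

-82

Build the table forward from the leading diagonal:
D2: -2, -2, -2, -2, -2, -2
D1: -10, -12, -14, -16, -18, -20
T: -12, -22, -34, -48, -64, -82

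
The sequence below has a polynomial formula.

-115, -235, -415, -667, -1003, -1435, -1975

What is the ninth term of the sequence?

Δ: -120 , -180 , -252 , -336 , -432 , -540
Δ²: -60 , -72 , -84 , -96 , -108
Δ³: -12 , -12 , -12 , -12
Constant third difference = -12, so extend:
-108 − 12 = -120;  -540 − 120 = -660;  -1975 − 660 = -2635
-120 − 12 = -132;  -660 − 132 = -792;  -2635 − 792 = -3427

-3427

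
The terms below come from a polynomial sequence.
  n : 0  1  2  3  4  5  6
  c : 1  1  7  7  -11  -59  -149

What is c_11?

-1649

D1: 0, 6, 0, -18, -48, -90
D2: 6, -6, -18, -30, -42
D3: -12, -12, -12, -12
Constant third difference = -12, so extend:
-42 − 12 = -54;  -90 − 54 = -144;  -149 − 144 = -293
-54 − 12 = -66;  -144 − 66 = -210;  -293 − 210 = -503
-66 − 12 = -78;  -210 − 78 = -288;  -503 − 288 = -791
-78 − 12 = -90;  -288 − 90 = -378;  -791 − 378 = -1169
-90 − 12 = -102;  -378 − 102 = -480;  -1169 − 480 = -1649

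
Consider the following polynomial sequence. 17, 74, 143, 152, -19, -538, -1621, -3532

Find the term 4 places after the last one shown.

57, 69, 9, -171, -519, -1083, -1911
12, -60, -180, -348, -564, -828
-72, -120, -168, -216, -264
-48, -48, -48, -48
Constant fourth difference = -48, so extend:
-264 − 48 = -312;  -828 − 312 = -1140;  -1911 − 1140 = -3051;  -3532 − 3051 = -6583
-312 − 48 = -360;  -1140 − 360 = -1500;  -3051 − 1500 = -4551;  -6583 − 4551 = -11134
-360 − 48 = -408;  -1500 − 408 = -1908;  -4551 − 1908 = -6459;  -11134 − 6459 = -17593
-408 − 48 = -456;  -1908 − 456 = -2364;  -6459 − 2364 = -8823;  -17593 − 8823 = -26416

-26416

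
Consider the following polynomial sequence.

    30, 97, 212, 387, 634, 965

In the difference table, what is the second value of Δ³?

12

Δ: 67, 115, 175, 247, 331
Δ²: 48, 60, 72, 84
Δ³: 12, 12, 12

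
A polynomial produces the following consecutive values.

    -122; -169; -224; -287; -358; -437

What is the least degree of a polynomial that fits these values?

2

D1: -47, -55, -63, -71, -79
D2: -8, -8, -8, -8
The second differences are constant, so the polynomial has degree 2.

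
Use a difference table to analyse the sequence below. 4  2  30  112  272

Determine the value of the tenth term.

3082

First differences: -2, 28, 82, 160
Second differences: 30, 54, 78
Third differences: 24, 24
Third differences constant at 24.
78 + 24 = 102;  160 + 102 = 262;  272 + 262 = 534
102 + 24 = 126;  262 + 126 = 388;  534 + 388 = 922
126 + 24 = 150;  388 + 150 = 538;  922 + 538 = 1460
150 + 24 = 174;  538 + 174 = 712;  1460 + 712 = 2172
174 + 24 = 198;  712 + 198 = 910;  2172 + 910 = 3082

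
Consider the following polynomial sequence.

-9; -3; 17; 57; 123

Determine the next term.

6 , 20 , 40 , 66
14 , 20 , 26
6 , 6
Third differences constant at 6.
26 + 6 = 32;  66 + 32 = 98;  123 + 98 = 221

221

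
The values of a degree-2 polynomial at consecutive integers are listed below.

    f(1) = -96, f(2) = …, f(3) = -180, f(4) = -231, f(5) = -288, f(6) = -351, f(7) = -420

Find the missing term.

-135

Using the last 5 terms:
D1: -51  -57  -63  -69
D2: -6  -6  -6
Constant second difference = -6.
Extend backward: -51 + 6 = -45;  -180 + 45 = -135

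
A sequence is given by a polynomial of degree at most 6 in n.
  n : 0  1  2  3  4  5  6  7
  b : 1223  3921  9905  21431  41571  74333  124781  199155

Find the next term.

304991

First differences: 2698, 5984, 11526, 20140, 32762, 50448, 74374
Second differences: 3286, 5542, 8614, 12622, 17686, 23926
Third differences: 2256, 3072, 4008, 5064, 6240
Fourth differences: 816, 936, 1056, 1176
Fifth differences: 120, 120, 120
Fifth differences constant at 120.
1176 + 120 = 1296;  6240 + 1296 = 7536;  23926 + 7536 = 31462;  74374 + 31462 = 105836;  199155 + 105836 = 304991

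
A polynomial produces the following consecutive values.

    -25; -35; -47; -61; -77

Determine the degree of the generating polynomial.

-10, -12, -14, -16
-2, -2, -2
The second differences are constant, so the polynomial has degree 2.

2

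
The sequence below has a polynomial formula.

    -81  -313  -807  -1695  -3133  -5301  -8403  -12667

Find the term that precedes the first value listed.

-3

-232, -494, -888, -1438, -2168, -3102, -4264
-262, -394, -550, -730, -934, -1162
-132, -156, -180, -204, -228
-24, -24, -24, -24
The fourth differences are constant at -24.
Work back: -132 + 24 = -108;  -262 + 108 = -154;  -232 + 154 = -78;  -81 + 78 = -3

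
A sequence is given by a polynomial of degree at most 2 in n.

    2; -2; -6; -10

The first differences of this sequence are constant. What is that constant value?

First differences: -4, -4, -4

-4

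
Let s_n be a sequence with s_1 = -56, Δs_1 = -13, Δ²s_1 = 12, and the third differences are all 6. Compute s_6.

59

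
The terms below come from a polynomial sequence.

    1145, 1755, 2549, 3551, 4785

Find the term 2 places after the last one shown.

8045

Δ: 610  794  1002  1234
Δ²: 184  208  232
Δ³: 24  24
The third differences are constant (24).
232 + 24 = 256;  1234 + 256 = 1490;  4785 + 1490 = 6275
256 + 24 = 280;  1490 + 280 = 1770;  6275 + 1770 = 8045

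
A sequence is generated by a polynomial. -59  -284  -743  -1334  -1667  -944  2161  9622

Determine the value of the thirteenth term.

D1: -225  -459  -591  -333  723  3105  7461
D2: -234  -132  258  1056  2382  4356
D3: 102  390  798  1326  1974
D4: 288  408  528  648
D5: 120  120  120
Constant fifth difference = 120, so extend:
648 + 120 = 768;  1974 + 768 = 2742;  4356 + 2742 = 7098;  7461 + 7098 = 14559;  9622 + 14559 = 24181
768 + 120 = 888;  2742 + 888 = 3630;  7098 + 3630 = 10728;  14559 + 10728 = 25287;  24181 + 25287 = 49468
888 + 120 = 1008;  3630 + 1008 = 4638;  10728 + 4638 = 15366;  25287 + 15366 = 40653;  49468 + 40653 = 90121
1008 + 120 = 1128;  4638 + 1128 = 5766;  15366 + 5766 = 21132;  40653 + 21132 = 61785;  90121 + 61785 = 151906
1128 + 120 = 1248;  5766 + 1248 = 7014;  21132 + 7014 = 28146;  61785 + 28146 = 89931;  151906 + 89931 = 241837

241837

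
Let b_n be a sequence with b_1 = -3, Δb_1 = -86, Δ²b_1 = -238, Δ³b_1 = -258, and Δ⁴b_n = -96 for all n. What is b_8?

Build the table forward from the leading diagonal:
Δ⁴: -96, -96, -96, -96, -96, -96, -96, -96
Δ³: -258, -354, -450, -546, -642, -738, -834, -930
Δ²: -238, -496, -850, -1300, -1846, -2488, -3226, -4060
Δ: -86, -324, -820, -1670, -2970, -4816, -7304, -10530
b: -3, -89, -413, -1233, -2903, -5873, -10689, -17993

-17993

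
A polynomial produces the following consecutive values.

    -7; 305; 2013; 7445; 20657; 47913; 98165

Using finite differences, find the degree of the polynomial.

First differences: 312, 1708, 5432, 13212, 27256, 50252
Second differences: 1396, 3724, 7780, 14044, 22996
Third differences: 2328, 4056, 6264, 8952
Fourth differences: 1728, 2208, 2688
Fifth differences: 480, 480
The fifth differences are constant, so the polynomial has degree 5.

5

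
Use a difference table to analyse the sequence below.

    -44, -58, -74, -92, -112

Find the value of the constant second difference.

-2

First differences: -14, -16, -18, -20
Second differences: -2, -2, -2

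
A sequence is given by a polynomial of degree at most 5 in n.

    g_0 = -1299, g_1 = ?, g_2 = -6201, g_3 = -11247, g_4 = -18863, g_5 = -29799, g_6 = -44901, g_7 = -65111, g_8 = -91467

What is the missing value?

-3071

Using the last 7 terms:
D1: -5046, -7616, -10936, -15102, -20210, -26356
D2: -2570, -3320, -4166, -5108, -6146
D3: -750, -846, -942, -1038
D4: -96, -96, -96
Constant fourth difference = -96.
Extend backward: -750 + 96 = -654;  -2570 + 654 = -1916;  -5046 + 1916 = -3130;  -6201 + 3130 = -3071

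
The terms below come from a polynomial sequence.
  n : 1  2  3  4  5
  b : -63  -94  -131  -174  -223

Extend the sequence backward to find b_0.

-38

Δ: -31, -37, -43, -49
Δ²: -6, -6, -6
The second differences are constant at -6.
Work back: -31 + 6 = -25;  -63 + 25 = -38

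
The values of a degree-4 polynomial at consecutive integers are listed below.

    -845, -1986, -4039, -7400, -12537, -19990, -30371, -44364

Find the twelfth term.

-152656

-1141, -2053, -3361, -5137, -7453, -10381, -13993
-912, -1308, -1776, -2316, -2928, -3612
-396, -468, -540, -612, -684
-72, -72, -72, -72
Fourth differences constant at -72.
-684 − 72 = -756;  -3612 − 756 = -4368;  -13993 − 4368 = -18361;  -44364 − 18361 = -62725
-756 − 72 = -828;  -4368 − 828 = -5196;  -18361 − 5196 = -23557;  -62725 − 23557 = -86282
-828 − 72 = -900;  -5196 − 900 = -6096;  -23557 − 6096 = -29653;  -86282 − 29653 = -115935
-900 − 72 = -972;  -6096 − 972 = -7068;  -29653 − 7068 = -36721;  -115935 − 36721 = -152656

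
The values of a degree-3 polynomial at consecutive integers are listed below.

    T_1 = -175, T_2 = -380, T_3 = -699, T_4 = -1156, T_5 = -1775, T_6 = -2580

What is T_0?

-60

-205  -319  -457  -619  -805
-114  -138  -162  -186
-24  -24  -24
The third differences are constant at -24.
Work back: -114 + 24 = -90;  -205 + 90 = -115;  -175 + 115 = -60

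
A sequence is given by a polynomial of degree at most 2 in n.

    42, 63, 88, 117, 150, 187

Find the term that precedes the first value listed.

25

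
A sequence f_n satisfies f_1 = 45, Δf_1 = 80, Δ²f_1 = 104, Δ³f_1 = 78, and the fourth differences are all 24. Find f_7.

Build the table forward from the leading diagonal:
Fourth differences: 24, 24, 24, 24, 24, 24, 24
Third differences: 78, 102, 126, 150, 174, 198, 222
Second differences: 104, 182, 284, 410, 560, 734, 932
First differences: 80, 184, 366, 650, 1060, 1620, 2354
f: 45, 125, 309, 675, 1325, 2385, 4005

4005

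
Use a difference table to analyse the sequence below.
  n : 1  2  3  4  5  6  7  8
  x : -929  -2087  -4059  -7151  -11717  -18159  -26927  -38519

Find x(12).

-124767

Δ: -1158 , -1972 , -3092 , -4566 , -6442 , -8768 , -11592
Δ²: -814 , -1120 , -1474 , -1876 , -2326 , -2824
Δ³: -306 , -354 , -402 , -450 , -498
Δ⁴: -48 , -48 , -48 , -48
Fourth differences constant at -48.
-498 − 48 = -546;  -2824 − 546 = -3370;  -11592 − 3370 = -14962;  -38519 − 14962 = -53481
-546 − 48 = -594;  -3370 − 594 = -3964;  -14962 − 3964 = -18926;  -53481 − 18926 = -72407
-594 − 48 = -642;  -3964 − 642 = -4606;  -18926 − 4606 = -23532;  -72407 − 23532 = -95939
-642 − 48 = -690;  -4606 − 690 = -5296;  -23532 − 5296 = -28828;  -95939 − 28828 = -124767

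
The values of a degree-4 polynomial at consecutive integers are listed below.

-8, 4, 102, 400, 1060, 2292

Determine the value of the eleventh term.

27742

Δ: 12 , 98 , 298 , 660 , 1232
Δ²: 86 , 200 , 362 , 572
Δ³: 114 , 162 , 210
Δ⁴: 48 , 48
The fourth differences are constant (48).
210 + 48 = 258;  572 + 258 = 830;  1232 + 830 = 2062;  2292 + 2062 = 4354
258 + 48 = 306;  830 + 306 = 1136;  2062 + 1136 = 3198;  4354 + 3198 = 7552
306 + 48 = 354;  1136 + 354 = 1490;  3198 + 1490 = 4688;  7552 + 4688 = 12240
354 + 48 = 402;  1490 + 402 = 1892;  4688 + 1892 = 6580;  12240 + 6580 = 18820
402 + 48 = 450;  1892 + 450 = 2342;  6580 + 2342 = 8922;  18820 + 8922 = 27742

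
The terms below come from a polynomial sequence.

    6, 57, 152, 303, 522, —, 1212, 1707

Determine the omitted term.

Using the first 5 terms:
Δ: 51  95  151  219
Δ²: 44  56  68
Δ³: 12  12
Constant third difference = 12.
Extend forward: 68 + 12 = 80;  219 + 80 = 299;  522 + 299 = 821

821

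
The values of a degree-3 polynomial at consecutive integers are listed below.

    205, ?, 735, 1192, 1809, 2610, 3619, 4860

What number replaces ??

414

Using the last 6 terms:
D1: 457  617  801  1009  1241
D2: 160  184  208  232
D3: 24  24  24
Constant third difference = 24.
Extend backward: 160 − 24 = 136;  457 − 136 = 321;  735 − 321 = 414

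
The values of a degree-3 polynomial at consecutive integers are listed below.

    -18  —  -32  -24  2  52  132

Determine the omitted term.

-28

Using the last 5 terms:
8, 26, 50, 80
18, 24, 30
6, 6
Constant third difference = 6.
Extend backward: 18 − 6 = 12;  8 − 12 = -4;  -32 + 4 = -28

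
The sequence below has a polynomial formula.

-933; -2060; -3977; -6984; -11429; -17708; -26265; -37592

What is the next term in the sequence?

-1127 , -1917 , -3007 , -4445 , -6279 , -8557 , -11327
-790 , -1090 , -1438 , -1834 , -2278 , -2770
-300 , -348 , -396 , -444 , -492
-48 , -48 , -48 , -48
The fourth differences are constant (-48).
-492 − 48 = -540;  -2770 − 540 = -3310;  -11327 − 3310 = -14637;  -37592 − 14637 = -52229

-52229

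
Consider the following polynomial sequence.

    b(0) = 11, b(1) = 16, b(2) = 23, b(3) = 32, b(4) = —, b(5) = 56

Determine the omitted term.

43

Using the first 4 terms:
Δ: 5, 7, 9
Δ²: 2, 2
Constant second difference = 2.
Extend forward: 9 + 2 = 11;  32 + 11 = 43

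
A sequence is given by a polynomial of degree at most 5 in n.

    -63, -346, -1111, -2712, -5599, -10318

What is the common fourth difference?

D1: -283, -765, -1601, -2887, -4719
D2: -482, -836, -1286, -1832
D3: -354, -450, -546
D4: -96, -96

-96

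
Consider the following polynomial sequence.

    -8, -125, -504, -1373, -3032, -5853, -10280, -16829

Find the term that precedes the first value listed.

3

D1: -117  -379  -869  -1659  -2821  -4427  -6549
D2: -262  -490  -790  -1162  -1606  -2122
D3: -228  -300  -372  -444  -516
D4: -72  -72  -72  -72
The fourth differences are constant at -72.
Work back: -228 + 72 = -156;  -262 + 156 = -106;  -117 + 106 = -11;  -8 + 11 = 3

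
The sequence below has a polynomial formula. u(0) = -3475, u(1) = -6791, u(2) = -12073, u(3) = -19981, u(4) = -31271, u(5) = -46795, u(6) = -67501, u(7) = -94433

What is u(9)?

-3316, -5282, -7908, -11290, -15524, -20706, -26932
-1966, -2626, -3382, -4234, -5182, -6226
-660, -756, -852, -948, -1044
-96, -96, -96, -96
Fourth differences constant at -96.
-1044 − 96 = -1140;  -6226 − 1140 = -7366;  -26932 − 7366 = -34298;  -94433 − 34298 = -128731
-1140 − 96 = -1236;  -7366 − 1236 = -8602;  -34298 − 8602 = -42900;  -128731 − 42900 = -171631

-171631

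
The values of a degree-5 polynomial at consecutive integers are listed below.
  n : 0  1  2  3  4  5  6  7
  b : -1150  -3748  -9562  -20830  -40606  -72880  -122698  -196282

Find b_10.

-642010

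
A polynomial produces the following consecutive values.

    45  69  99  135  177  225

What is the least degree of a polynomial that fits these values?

2

D1: 24, 30, 36, 42, 48
D2: 6, 6, 6, 6
The second differences are constant, so the polynomial has degree 2.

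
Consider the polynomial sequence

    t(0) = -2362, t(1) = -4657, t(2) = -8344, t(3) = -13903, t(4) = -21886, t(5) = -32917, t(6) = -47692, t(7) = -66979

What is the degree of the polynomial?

4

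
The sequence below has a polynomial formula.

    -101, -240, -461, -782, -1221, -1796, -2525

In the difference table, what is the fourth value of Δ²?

Δ: -139, -221, -321, -439, -575, -729
Δ²: -82, -100, -118, -136, -154
Δ³: -18, -18, -18, -18

-136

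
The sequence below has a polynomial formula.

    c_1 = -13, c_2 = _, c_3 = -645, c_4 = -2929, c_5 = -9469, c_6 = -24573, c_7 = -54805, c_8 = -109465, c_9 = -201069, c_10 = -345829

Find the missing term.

-85

Using the last 8 terms:
D1: -2284  -6540  -15104  -30232  -54660  -91604  -144760
D2: -4256  -8564  -15128  -24428  -36944  -53156
D3: -4308  -6564  -9300  -12516  -16212
D4: -2256  -2736  -3216  -3696
D5: -480  -480  -480
Constant fifth difference = -480.
Extend backward: -2256 + 480 = -1776;  -4308 + 1776 = -2532;  -4256 + 2532 = -1724;  -2284 + 1724 = -560;  -645 + 560 = -85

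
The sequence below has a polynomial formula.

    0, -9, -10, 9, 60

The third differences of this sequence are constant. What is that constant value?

12

Δ: -9, -1, 19, 51
Δ²: 8, 20, 32
Δ³: 12, 12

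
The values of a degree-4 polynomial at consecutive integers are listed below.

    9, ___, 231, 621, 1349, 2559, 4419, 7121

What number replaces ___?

Using the last 6 terms:
First differences: 390  728  1210  1860  2702
Second differences: 338  482  650  842
Third differences: 144  168  192
Fourth differences: 24  24
Constant fourth difference = 24.
Extend backward: 144 − 24 = 120;  338 − 120 = 218;  390 − 218 = 172;  231 − 172 = 59

59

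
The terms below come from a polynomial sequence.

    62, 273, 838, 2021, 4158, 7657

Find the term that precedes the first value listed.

13

D1: 211, 565, 1183, 2137, 3499
D2: 354, 618, 954, 1362
D3: 264, 336, 408
D4: 72, 72
The fourth differences are constant at 72.
Work back: 264 − 72 = 192;  354 − 192 = 162;  211 − 162 = 49;  62 − 49 = 13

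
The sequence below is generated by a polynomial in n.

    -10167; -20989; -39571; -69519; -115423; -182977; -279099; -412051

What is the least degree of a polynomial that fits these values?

5

Δ: -10822, -18582, -29948, -45904, -67554, -96122, -132952
Δ²: -7760, -11366, -15956, -21650, -28568, -36830
Δ³: -3606, -4590, -5694, -6918, -8262
Δ⁴: -984, -1104, -1224, -1344
Δ⁵: -120, -120, -120
The fifth differences are constant, so the polynomial has degree 5.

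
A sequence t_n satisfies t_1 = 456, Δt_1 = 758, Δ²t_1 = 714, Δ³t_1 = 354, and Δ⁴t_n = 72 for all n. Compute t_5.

9260

Build the table forward from the leading diagonal:
Δ⁴: 72, 72, 72, 72, 72
Δ³: 354, 426, 498, 570, 642
Δ²: 714, 1068, 1494, 1992, 2562
Δ: 758, 1472, 2540, 4034, 6026
t: 456, 1214, 2686, 5226, 9260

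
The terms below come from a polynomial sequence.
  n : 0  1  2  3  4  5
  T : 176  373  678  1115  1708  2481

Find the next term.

D1: 197, 305, 437, 593, 773
D2: 108, 132, 156, 180
D3: 24, 24, 24
Constant third difference = 24, so extend:
180 + 24 = 204;  773 + 204 = 977;  2481 + 977 = 3458

3458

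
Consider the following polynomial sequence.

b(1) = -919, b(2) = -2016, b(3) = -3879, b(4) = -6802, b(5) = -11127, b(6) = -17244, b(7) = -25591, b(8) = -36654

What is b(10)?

-69112

First differences: -1097  -1863  -2923  -4325  -6117  -8347  -11063
Second differences: -766  -1060  -1402  -1792  -2230  -2716
Third differences: -294  -342  -390  -438  -486
Fourth differences: -48  -48  -48  -48
The fourth differences are constant (-48).
-486 − 48 = -534;  -2716 − 534 = -3250;  -11063 − 3250 = -14313;  -36654 − 14313 = -50967
-534 − 48 = -582;  -3250 − 582 = -3832;  -14313 − 3832 = -18145;  -50967 − 18145 = -69112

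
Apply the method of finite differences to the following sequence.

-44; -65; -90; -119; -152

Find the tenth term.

-377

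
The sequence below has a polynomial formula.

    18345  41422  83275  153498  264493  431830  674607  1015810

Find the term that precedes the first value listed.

6898

D1: 23077  41853  70223  110995  167337  242777  341203
D2: 18776  28370  40772  56342  75440  98426
D3: 9594  12402  15570  19098  22986
D4: 2808  3168  3528  3888
D5: 360  360  360
The fifth differences are constant at 360.
Work back: 2808 − 360 = 2448;  9594 − 2448 = 7146;  18776 − 7146 = 11630;  23077 − 11630 = 11447;  18345 − 11447 = 6898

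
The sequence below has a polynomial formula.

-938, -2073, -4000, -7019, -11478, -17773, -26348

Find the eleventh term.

-94008

Δ: -1135, -1927, -3019, -4459, -6295, -8575
Δ²: -792, -1092, -1440, -1836, -2280
Δ³: -300, -348, -396, -444
Δ⁴: -48, -48, -48
Constant fourth difference = -48, so extend:
-444 − 48 = -492;  -2280 − 492 = -2772;  -8575 − 2772 = -11347;  -26348 − 11347 = -37695
-492 − 48 = -540;  -2772 − 540 = -3312;  -11347 − 3312 = -14659;  -37695 − 14659 = -52354
-540 − 48 = -588;  -3312 − 588 = -3900;  -14659 − 3900 = -18559;  -52354 − 18559 = -70913
-588 − 48 = -636;  -3900 − 636 = -4536;  -18559 − 4536 = -23095;  -70913 − 23095 = -94008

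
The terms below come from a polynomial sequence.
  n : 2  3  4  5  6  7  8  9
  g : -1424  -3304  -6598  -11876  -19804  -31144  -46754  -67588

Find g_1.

First differences: -1880  -3294  -5278  -7928  -11340  -15610  -20834
Second differences: -1414  -1984  -2650  -3412  -4270  -5224
Third differences: -570  -666  -762  -858  -954
Fourth differences: -96  -96  -96  -96
The fourth differences are constant at -96.
Work back: -570 + 96 = -474;  -1414 + 474 = -940;  -1880 + 940 = -940;  -1424 + 940 = -484

-484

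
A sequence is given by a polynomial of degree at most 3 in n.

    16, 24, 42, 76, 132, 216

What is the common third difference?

6

First differences: 8, 18, 34, 56, 84
Second differences: 10, 16, 22, 28
Third differences: 6, 6, 6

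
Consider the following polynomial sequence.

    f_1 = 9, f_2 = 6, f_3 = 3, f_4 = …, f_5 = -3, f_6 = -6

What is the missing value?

0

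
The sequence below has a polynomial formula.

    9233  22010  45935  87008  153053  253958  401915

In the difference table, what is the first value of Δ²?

Δ: 12777, 23925, 41073, 66045, 100905, 147957
Δ²: 11148, 17148, 24972, 34860, 47052
Δ³: 6000, 7824, 9888, 12192
Δ⁴: 1824, 2064, 2304
Δ⁵: 240, 240

11148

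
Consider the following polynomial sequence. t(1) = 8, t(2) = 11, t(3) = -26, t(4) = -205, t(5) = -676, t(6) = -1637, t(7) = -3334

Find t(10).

Δ: 3, -37, -179, -471, -961, -1697
Δ²: -40, -142, -292, -490, -736
Δ³: -102, -150, -198, -246
Δ⁴: -48, -48, -48
The fourth differences are constant (-48).
-246 − 48 = -294;  -736 − 294 = -1030;  -1697 − 1030 = -2727;  -3334 − 2727 = -6061
-294 − 48 = -342;  -1030 − 342 = -1372;  -2727 − 1372 = -4099;  -6061 − 4099 = -10160
-342 − 48 = -390;  -1372 − 390 = -1762;  -4099 − 1762 = -5861;  -10160 − 5861 = -16021

-16021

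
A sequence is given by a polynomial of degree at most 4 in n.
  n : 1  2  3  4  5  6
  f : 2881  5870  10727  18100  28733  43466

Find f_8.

Δ: 2989  4857  7373  10633  14733
Δ²: 1868  2516  3260  4100
Δ³: 648  744  840
Δ⁴: 96  96
The fourth differences are constant (96).
840 + 96 = 936;  4100 + 936 = 5036;  14733 + 5036 = 19769;  43466 + 19769 = 63235
936 + 96 = 1032;  5036 + 1032 = 6068;  19769 + 6068 = 25837;  63235 + 25837 = 89072

89072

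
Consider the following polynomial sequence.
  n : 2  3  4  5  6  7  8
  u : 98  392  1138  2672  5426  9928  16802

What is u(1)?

16

First differences: 294, 746, 1534, 2754, 4502, 6874
Second differences: 452, 788, 1220, 1748, 2372
Third differences: 336, 432, 528, 624
Fourth differences: 96, 96, 96
The fourth differences are constant at 96.
Work back: 336 − 96 = 240;  452 − 240 = 212;  294 − 212 = 82;  98 − 82 = 16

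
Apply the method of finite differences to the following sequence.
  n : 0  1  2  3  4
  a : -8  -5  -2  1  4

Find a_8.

D1: 3, 3, 3, 3
First differences constant at 3.
4 + 3 = 7
7 + 3 = 10
10 + 3 = 13
13 + 3 = 16

16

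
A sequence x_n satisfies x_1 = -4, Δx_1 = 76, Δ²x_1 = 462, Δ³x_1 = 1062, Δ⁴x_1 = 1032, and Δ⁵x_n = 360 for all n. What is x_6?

Build the table forward from the leading diagonal:
Fifth differences: 360, 360, 360, 360, 360, 360
Fourth differences: 1032, 1392, 1752, 2112, 2472, 2832
Third differences: 1062, 2094, 3486, 5238, 7350, 9822
Second differences: 462, 1524, 3618, 7104, 12342, 19692
First differences: 76, 538, 2062, 5680, 12784, 25126
x: -4, 72, 610, 2672, 8352, 21136

21136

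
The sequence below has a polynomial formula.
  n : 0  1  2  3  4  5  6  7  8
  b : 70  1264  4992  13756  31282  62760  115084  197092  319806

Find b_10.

First differences: 1194, 3728, 8764, 17526, 31478, 52324, 82008, 122714
Second differences: 2534, 5036, 8762, 13952, 20846, 29684, 40706
Third differences: 2502, 3726, 5190, 6894, 8838, 11022
Fourth differences: 1224, 1464, 1704, 1944, 2184
Fifth differences: 240, 240, 240, 240
Constant fifth difference = 240, so extend:
2184 + 240 = 2424;  11022 + 2424 = 13446;  40706 + 13446 = 54152;  122714 + 54152 = 176866;  319806 + 176866 = 496672
2424 + 240 = 2664;  13446 + 2664 = 16110;  54152 + 16110 = 70262;  176866 + 70262 = 247128;  496672 + 247128 = 743800

743800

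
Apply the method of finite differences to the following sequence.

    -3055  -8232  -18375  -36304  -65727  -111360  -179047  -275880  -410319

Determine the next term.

First differences: -5177  -10143  -17929  -29423  -45633  -67687  -96833  -134439
Second differences: -4966  -7786  -11494  -16210  -22054  -29146  -37606
Third differences: -2820  -3708  -4716  -5844  -7092  -8460
Fourth differences: -888  -1008  -1128  -1248  -1368
Fifth differences: -120  -120  -120  -120
Fifth differences constant at -120.
-1368 − 120 = -1488;  -8460 − 1488 = -9948;  -37606 − 9948 = -47554;  -134439 − 47554 = -181993;  -410319 − 181993 = -592312

-592312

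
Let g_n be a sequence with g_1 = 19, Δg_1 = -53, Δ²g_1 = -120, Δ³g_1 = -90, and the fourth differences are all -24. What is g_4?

-590

Build the table forward from the leading diagonal:
Δ⁴: -24  -24  -24  -24
Δ³: -90  -114  -138  -162
Δ²: -120  -210  -324  -462
Δ: -53  -173  -383  -707
g: 19  -34  -207  -590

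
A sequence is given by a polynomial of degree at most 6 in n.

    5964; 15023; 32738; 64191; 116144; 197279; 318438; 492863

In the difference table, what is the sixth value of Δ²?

D1: 9059, 17715, 31453, 51953, 81135, 121159, 174425
D2: 8656, 13738, 20500, 29182, 40024, 53266
D3: 5082, 6762, 8682, 10842, 13242
D4: 1680, 1920, 2160, 2400
D5: 240, 240, 240

53266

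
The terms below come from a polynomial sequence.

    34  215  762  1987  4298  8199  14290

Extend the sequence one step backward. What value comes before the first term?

3

181, 547, 1225, 2311, 3901, 6091
366, 678, 1086, 1590, 2190
312, 408, 504, 600
96, 96, 96
The fourth differences are constant at 96.
Work back: 312 − 96 = 216;  366 − 216 = 150;  181 − 150 = 31;  34 − 31 = 3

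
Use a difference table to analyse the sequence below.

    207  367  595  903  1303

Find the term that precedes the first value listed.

160  228  308  400
68  80  92
12  12
The third differences are constant at 12.
Work back: 68 − 12 = 56;  160 − 56 = 104;  207 − 104 = 103

103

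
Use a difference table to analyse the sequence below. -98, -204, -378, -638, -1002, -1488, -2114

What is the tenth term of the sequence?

-5012

-106, -174, -260, -364, -486, -626
-68, -86, -104, -122, -140
-18, -18, -18, -18
Constant third difference = -18, so extend:
-140 − 18 = -158;  -626 − 158 = -784;  -2114 − 784 = -2898
-158 − 18 = -176;  -784 − 176 = -960;  -2898 − 960 = -3858
-176 − 18 = -194;  -960 − 194 = -1154;  -3858 − 1154 = -5012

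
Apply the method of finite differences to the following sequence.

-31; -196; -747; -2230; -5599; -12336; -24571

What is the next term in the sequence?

-45202

D1: -165  -551  -1483  -3369  -6737  -12235
D2: -386  -932  -1886  -3368  -5498
D3: -546  -954  -1482  -2130
D4: -408  -528  -648
D5: -120  -120
Constant fifth difference = -120, so extend:
-648 − 120 = -768;  -2130 − 768 = -2898;  -5498 − 2898 = -8396;  -12235 − 8396 = -20631;  -24571 − 20631 = -45202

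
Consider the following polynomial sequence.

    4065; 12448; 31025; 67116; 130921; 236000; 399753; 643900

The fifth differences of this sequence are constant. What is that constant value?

480

D1: 8383, 18577, 36091, 63805, 105079, 163753, 244147
D2: 10194, 17514, 27714, 41274, 58674, 80394
D3: 7320, 10200, 13560, 17400, 21720
D4: 2880, 3360, 3840, 4320
D5: 480, 480, 480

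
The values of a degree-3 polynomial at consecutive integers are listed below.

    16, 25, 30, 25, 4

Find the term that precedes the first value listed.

Δ: 9  5  -5  -21
Δ²: -4  -10  -16
Δ³: -6  -6
The third differences are constant at -6.
Work back: -4 + 6 = 2;  9 − 2 = 7;  16 − 7 = 9

9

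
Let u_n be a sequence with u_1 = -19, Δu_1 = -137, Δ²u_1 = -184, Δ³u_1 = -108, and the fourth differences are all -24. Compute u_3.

Build the table forward from the leading diagonal:
Δ⁴: -24, -24, -24
Δ³: -108, -132, -156
Δ²: -184, -292, -424
Δ: -137, -321, -613
u: -19, -156, -477

-477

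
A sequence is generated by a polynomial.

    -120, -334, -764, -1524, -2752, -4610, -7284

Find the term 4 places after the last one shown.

-30700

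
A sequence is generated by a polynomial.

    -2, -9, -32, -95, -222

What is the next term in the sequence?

-7, -23, -63, -127
-16, -40, -64
-24, -24
The third differences are constant (-24).
-64 − 24 = -88;  -127 − 88 = -215;  -222 − 215 = -437

-437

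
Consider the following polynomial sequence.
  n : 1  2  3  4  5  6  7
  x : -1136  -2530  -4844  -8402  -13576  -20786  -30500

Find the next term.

D1: -1394  -2314  -3558  -5174  -7210  -9714
D2: -920  -1244  -1616  -2036  -2504
D3: -324  -372  -420  -468
D4: -48  -48  -48
Fourth differences constant at -48.
-468 − 48 = -516;  -2504 − 516 = -3020;  -9714 − 3020 = -12734;  -30500 − 12734 = -43234

-43234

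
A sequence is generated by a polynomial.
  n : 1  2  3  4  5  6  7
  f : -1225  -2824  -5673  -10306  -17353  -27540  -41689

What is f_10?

-1599 , -2849 , -4633 , -7047 , -10187 , -14149
-1250 , -1784 , -2414 , -3140 , -3962
-534 , -630 , -726 , -822
-96 , -96 , -96
Constant fourth difference = -96, so extend:
-822 − 96 = -918;  -3962 − 918 = -4880;  -14149 − 4880 = -19029;  -41689 − 19029 = -60718
-918 − 96 = -1014;  -4880 − 1014 = -5894;  -19029 − 5894 = -24923;  -60718 − 24923 = -85641
-1014 − 96 = -1110;  -5894 − 1110 = -7004;  -24923 − 7004 = -31927;  -85641 − 31927 = -117568

-117568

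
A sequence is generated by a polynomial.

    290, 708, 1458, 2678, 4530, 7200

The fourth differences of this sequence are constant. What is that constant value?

First differences: 418, 750, 1220, 1852, 2670
Second differences: 332, 470, 632, 818
Third differences: 138, 162, 186
Fourth differences: 24, 24

24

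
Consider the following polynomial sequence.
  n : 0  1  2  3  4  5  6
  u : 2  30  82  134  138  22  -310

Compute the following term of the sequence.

-978

Δ: 28, 52, 52, 4, -116, -332
Δ²: 24, 0, -48, -120, -216
Δ³: -24, -48, -72, -96
Δ⁴: -24, -24, -24
Fourth differences constant at -24.
-96 − 24 = -120;  -216 − 120 = -336;  -332 − 336 = -668;  -310 − 668 = -978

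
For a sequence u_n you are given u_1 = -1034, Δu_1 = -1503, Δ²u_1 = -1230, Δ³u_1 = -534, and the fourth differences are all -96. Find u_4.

Build the table forward from the leading diagonal:
Δ⁴: -96  -96  -96  -96
Δ³: -534  -630  -726  -822
Δ²: -1230  -1764  -2394  -3120
Δ: -1503  -2733  -4497  -6891
u: -1034  -2537  -5270  -9767

-9767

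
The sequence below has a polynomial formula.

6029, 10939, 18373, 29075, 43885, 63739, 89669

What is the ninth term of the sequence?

164365

D1: 4910, 7434, 10702, 14810, 19854, 25930
D2: 2524, 3268, 4108, 5044, 6076
D3: 744, 840, 936, 1032
D4: 96, 96, 96
Constant fourth difference = 96, so extend:
1032 + 96 = 1128;  6076 + 1128 = 7204;  25930 + 7204 = 33134;  89669 + 33134 = 122803
1128 + 96 = 1224;  7204 + 1224 = 8428;  33134 + 8428 = 41562;  122803 + 41562 = 164365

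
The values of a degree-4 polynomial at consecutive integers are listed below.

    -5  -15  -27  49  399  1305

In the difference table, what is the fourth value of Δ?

350

D1: -10, -12, 76, 350, 906
D2: -2, 88, 274, 556
D3: 90, 186, 282
D4: 96, 96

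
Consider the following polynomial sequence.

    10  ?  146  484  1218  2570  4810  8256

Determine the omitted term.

Using the last 6 terms:
Δ: 338  734  1352  2240  3446
Δ²: 396  618  888  1206
Δ³: 222  270  318
Δ⁴: 48  48
Constant fourth difference = 48.
Extend backward: 222 − 48 = 174;  396 − 174 = 222;  338 − 222 = 116;  146 − 116 = 30

30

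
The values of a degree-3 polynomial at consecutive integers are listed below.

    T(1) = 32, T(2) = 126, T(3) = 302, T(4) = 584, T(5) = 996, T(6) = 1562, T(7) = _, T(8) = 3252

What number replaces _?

Using the first 6 terms:
First differences: 94  176  282  412  566
Second differences: 82  106  130  154
Third differences: 24  24  24
Constant third difference = 24.
Extend forward: 154 + 24 = 178;  566 + 178 = 744;  1562 + 744 = 2306

2306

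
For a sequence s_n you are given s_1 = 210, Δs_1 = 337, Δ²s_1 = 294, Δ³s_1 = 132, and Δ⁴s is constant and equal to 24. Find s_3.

1178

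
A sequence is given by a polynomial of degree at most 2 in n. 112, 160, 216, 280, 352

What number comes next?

Δ: 48  56  64  72
Δ²: 8  8  8
Constant second difference = 8, so extend:
72 + 8 = 80;  352 + 80 = 432

432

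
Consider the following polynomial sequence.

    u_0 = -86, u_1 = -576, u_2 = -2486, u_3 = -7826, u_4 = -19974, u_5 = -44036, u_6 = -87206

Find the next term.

-159126

D1: -490  -1910  -5340  -12148  -24062  -43170
D2: -1420  -3430  -6808  -11914  -19108
D3: -2010  -3378  -5106  -7194
D4: -1368  -1728  -2088
D5: -360  -360
The fifth differences are constant (-360).
-2088 − 360 = -2448;  -7194 − 2448 = -9642;  -19108 − 9642 = -28750;  -43170 − 28750 = -71920;  -87206 − 71920 = -159126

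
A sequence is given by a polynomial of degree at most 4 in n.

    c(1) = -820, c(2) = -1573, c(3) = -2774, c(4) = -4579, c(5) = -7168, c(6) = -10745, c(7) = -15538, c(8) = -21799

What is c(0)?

First differences: -753  -1201  -1805  -2589  -3577  -4793  -6261
Second differences: -448  -604  -784  -988  -1216  -1468
Third differences: -156  -180  -204  -228  -252
Fourth differences: -24  -24  -24  -24
The fourth differences are constant at -24.
Work back: -156 + 24 = -132;  -448 + 132 = -316;  -753 + 316 = -437;  -820 + 437 = -383

-383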